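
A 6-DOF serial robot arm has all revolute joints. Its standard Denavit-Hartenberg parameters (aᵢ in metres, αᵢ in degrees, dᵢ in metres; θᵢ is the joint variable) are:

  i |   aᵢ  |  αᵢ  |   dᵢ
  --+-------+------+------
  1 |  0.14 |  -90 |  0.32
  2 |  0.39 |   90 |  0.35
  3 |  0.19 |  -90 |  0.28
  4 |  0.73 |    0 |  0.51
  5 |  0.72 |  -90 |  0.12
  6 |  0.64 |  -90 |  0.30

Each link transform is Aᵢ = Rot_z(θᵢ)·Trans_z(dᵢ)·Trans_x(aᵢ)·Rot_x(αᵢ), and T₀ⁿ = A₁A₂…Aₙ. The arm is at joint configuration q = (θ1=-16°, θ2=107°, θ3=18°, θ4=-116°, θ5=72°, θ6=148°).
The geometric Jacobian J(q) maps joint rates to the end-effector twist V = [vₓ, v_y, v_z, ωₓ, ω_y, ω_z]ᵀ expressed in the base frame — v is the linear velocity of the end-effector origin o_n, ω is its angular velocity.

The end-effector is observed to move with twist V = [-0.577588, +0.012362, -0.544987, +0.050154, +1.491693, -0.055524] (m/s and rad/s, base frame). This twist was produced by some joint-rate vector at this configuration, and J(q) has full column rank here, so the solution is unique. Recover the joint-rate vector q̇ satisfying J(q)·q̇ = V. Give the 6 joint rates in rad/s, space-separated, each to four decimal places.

-0.2800 0.7270 -0.2890 0.2590 0.4600 0.1720

o_n = [0.9608, 0.4426, -0.4009]
J₁: ẑ×o_n = [-0.4426, 0.9608, 0.0000], ω = ẑ
J2: z=[0.2756, 0.9613, 0.0000] o=[0.1346, -0.0386, 0.3200] → [-0.6929, 0.1987, -0.6616, 0.2756, 0.9613, 0.0000]
J3: z=[0.9193, -0.2636, -0.2924] o=[0.1214, 0.3293, -0.0530] → [0.1248, 0.0744, 0.3254, 0.9193, -0.2636, -0.2924]
J4: z=[0.3490, 0.8893, 0.2955] o=[0.3442, 0.3265, -0.3076] → [-0.1172, 0.2147, -0.5078, 0.3490, 0.8893, 0.2955]
J5: z=[0.3490, 0.8893, 0.2955] o=[1.1836, 0.4875, -0.0577] → [-0.2919, 0.0539, 0.1825, 0.3490, 0.8893, 0.2955]
J6: z=[-0.7878, 0.4492, -0.4215] o=[1.5910, 0.6559, -0.6395] → [0.0173, 0.4536, 0.4512, -0.7878, 0.4492, -0.4215]
q̇ = J⁺·V = [-0.2800, 0.7270, -0.2890, 0.2590, 0.4600, 0.1720]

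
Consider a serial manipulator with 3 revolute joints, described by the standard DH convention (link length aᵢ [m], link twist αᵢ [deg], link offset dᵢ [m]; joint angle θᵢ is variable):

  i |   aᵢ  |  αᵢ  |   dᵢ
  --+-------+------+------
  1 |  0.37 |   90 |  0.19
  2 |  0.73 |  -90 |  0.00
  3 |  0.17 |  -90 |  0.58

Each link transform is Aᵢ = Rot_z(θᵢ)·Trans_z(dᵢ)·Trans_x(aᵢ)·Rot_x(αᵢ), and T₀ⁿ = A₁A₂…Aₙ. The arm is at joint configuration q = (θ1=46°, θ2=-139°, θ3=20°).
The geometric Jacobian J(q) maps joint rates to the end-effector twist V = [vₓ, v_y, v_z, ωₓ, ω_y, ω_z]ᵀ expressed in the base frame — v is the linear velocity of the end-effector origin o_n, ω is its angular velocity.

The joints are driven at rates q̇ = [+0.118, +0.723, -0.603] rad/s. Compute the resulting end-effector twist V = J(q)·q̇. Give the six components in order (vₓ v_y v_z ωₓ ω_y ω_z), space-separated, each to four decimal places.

o_n = [0.0131, 0.0972, -0.8315]
J₁: ẑ×o_n = [-0.0972, 0.0131, 0.0000], ω = ẑ
J2: z=[0.7193, -0.6947, 0.0000] o=[0.2570, 0.2662, 0.1900] → [0.7096, 0.7348, -0.2910, 0.7193, -0.6947, 0.0000]
J3: z=[0.4557, 0.4719, -0.7547] o=[-0.1257, -0.1302, -0.2889] → [-0.0844, 0.1425, 0.0381, 0.4557, 0.4719, -0.7547]
V = J·q̇ = [0.5525, 0.4468, -0.2334, 0.2453, -0.7868, 0.5731]

0.5525 0.4468 -0.2334 0.2453 -0.7868 0.5731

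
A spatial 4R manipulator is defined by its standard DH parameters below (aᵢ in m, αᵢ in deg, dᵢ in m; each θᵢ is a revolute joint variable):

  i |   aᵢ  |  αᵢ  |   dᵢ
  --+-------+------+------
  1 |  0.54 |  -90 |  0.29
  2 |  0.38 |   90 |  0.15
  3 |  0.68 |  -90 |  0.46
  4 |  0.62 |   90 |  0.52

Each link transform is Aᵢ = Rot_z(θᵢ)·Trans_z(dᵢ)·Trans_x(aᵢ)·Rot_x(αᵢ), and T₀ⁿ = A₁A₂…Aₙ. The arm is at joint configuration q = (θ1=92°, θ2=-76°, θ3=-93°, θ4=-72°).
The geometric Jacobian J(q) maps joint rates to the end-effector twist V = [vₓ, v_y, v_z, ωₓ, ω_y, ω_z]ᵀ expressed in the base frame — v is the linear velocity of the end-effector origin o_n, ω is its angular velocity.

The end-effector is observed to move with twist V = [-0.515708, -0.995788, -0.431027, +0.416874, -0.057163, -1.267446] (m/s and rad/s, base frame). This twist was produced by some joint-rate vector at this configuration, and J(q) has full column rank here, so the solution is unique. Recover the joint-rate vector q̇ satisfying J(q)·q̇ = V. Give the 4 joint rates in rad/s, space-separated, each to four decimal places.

-0.3930 -0.4600 -0.1420 -0.8670

o_n = [0.7566, -0.2457, 1.3722]
J₁: ẑ×o_n = [0.2457, 0.7566, -0.0000], ω = ẑ
J2: z=[-0.9994, -0.0349, 0.0000] o=[-0.0188, 0.5397, 0.2900] → [-0.0378, 1.0816, 0.8120, -0.9994, -0.0349, 0.0000]
J3: z=[0.0339, -0.9697, 0.2419] o=[-0.1720, 0.6263, 0.6587] → [-0.4810, 0.2005, 0.8709, 0.0339, -0.9697, 0.2419]
J4: z=[0.0439, 0.2433, 0.9690] o=[0.5226, 0.1953, 0.7355] → [0.5823, 0.1989, -0.0763, 0.0439, 0.2433, 0.9690]
q̇ = J⁺·V = [-0.3930, -0.4600, -0.1420, -0.8670]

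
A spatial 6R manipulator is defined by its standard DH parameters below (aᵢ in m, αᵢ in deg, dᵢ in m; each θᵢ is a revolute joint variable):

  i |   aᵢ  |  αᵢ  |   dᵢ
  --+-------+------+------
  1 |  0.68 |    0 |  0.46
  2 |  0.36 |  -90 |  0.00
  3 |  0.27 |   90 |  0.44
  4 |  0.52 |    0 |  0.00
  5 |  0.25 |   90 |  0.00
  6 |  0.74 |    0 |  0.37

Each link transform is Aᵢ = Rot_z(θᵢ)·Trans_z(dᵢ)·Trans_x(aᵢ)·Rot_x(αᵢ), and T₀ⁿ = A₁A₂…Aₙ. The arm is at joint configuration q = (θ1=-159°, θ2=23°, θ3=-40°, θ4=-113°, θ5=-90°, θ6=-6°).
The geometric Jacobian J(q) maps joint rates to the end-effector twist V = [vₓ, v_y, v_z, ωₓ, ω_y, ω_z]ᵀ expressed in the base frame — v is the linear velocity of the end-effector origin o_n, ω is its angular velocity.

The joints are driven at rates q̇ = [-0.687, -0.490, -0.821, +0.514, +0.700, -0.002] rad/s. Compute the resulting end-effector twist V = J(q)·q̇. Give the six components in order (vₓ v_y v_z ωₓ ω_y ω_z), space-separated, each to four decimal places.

-1.3143 0.5594 -0.8063 -0.0098 1.1344 -0.2475

o_n = [-0.0686, -0.6521, -0.0467]
J₁: ẑ×o_n = [0.6521, -0.0686, 0.0000], ω = ẑ
J2: z=[0.0000, 0.0000, 1.0000] o=[-0.6348, -0.2437, 0.4600] → [0.4085, 0.5662, -0.0000, 0.0000, 0.0000, 1.0000]
J3: z=[0.6947, -0.7193, 0.0000] o=[-0.8938, -0.4938, 0.4600] → [0.3645, 0.3520, 0.4836, 0.6947, -0.7193, 0.0000]
J4: z=[0.4624, 0.4465, 0.7660] o=[-0.7369, -0.9540, 0.6336] → [-0.5350, 0.8265, -0.1589, 0.4624, 0.4465, 0.7660]
J5: z=[0.4624, 0.4465, 0.7660] o=[-0.9575, -0.5015, 0.5030] → [-0.1301, 0.9351, -0.4666, 0.4624, 0.4465, 0.7660]
J6: z=[0.4241, -0.8701, 0.2512] o=[-0.7628, -0.4493, 0.3550] → [0.4005, 0.3448, 0.5180, 0.4241, -0.8701, 0.2512]
V = J·q̇ = [-1.3143, 0.5594, -0.8063, -0.0098, 1.1344, -0.2475]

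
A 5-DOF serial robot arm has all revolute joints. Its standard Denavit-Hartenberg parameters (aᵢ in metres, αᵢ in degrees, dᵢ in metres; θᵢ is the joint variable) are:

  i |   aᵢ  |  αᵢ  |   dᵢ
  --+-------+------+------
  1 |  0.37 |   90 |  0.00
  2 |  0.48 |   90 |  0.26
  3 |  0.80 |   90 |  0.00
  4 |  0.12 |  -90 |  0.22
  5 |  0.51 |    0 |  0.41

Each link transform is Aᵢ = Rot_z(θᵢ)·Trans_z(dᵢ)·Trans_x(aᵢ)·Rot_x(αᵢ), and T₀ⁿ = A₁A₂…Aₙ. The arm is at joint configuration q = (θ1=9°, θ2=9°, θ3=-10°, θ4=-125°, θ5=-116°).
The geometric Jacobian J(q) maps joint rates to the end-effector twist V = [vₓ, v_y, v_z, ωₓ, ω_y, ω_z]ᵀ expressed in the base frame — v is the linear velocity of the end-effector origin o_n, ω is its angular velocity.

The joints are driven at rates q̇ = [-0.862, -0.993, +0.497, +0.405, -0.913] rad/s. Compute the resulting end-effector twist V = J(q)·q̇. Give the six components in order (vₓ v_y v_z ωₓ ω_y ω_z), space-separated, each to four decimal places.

o_n = [1.7475, 0.9001, 0.3893]
J₁: ẑ×o_n = [-0.9001, 1.7475, 0.0000], ω = ẑ
J2: z=[0.1564, -0.9877, 0.0000] o=[0.3654, 0.0579, 0.0000] → [-0.3845, -0.0609, 1.4968, 0.1564, -0.9877, 0.0000]
J3: z=[0.1545, 0.0245, -0.9877] o=[0.8744, -0.1248, 0.0751] → [1.0199, -0.9110, 0.1370, 0.1545, 0.0245, -0.9877]
J4: z=[-0.3235, 0.9459, -0.0272] o=[1.6212, 0.1342, 0.1983] → [0.2014, 0.0583, -0.3672, -0.3235, 0.9459, -0.0272]
J5: z=[0.6761, 0.2511, 0.6927] o=[1.4706, 0.3176, 0.2788] → [-0.3758, 0.1172, 0.3243, 0.6761, 0.2511, 0.6927]
V = J·q̇ = [2.0892, -1.9820, -1.8631, -0.8268, 1.1468, -1.9963]

2.0892 -1.9820 -1.8631 -0.8268 1.1468 -1.9963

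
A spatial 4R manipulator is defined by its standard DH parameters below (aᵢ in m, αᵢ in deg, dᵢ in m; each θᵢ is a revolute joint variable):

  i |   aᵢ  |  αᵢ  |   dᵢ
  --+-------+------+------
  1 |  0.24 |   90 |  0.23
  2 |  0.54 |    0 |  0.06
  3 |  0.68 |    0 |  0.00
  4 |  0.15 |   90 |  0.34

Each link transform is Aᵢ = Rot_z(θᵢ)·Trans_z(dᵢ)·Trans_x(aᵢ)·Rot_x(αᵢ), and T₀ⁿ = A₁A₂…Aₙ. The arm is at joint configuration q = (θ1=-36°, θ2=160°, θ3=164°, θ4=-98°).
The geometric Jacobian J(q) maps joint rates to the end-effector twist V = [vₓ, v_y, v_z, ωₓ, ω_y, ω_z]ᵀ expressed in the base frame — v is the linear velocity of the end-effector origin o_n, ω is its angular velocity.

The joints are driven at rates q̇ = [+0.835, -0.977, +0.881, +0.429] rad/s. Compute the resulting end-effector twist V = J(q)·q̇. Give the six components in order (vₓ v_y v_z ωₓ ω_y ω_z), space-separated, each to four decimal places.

0.5018 -0.1804 0.4083 -0.1957 -0.2694 0.8350

o_n = [-0.0907, -0.4285, -0.0929]
J₁: ẑ×o_n = [0.4285, -0.0907, 0.0000], ω = ẑ
J2: z=[-0.5878, -0.8090, 0.0000] o=[0.1942, -0.1411, 0.2300] → [0.2612, -0.1898, -0.0615, -0.5878, -0.8090, 0.0000]
J3: z=[-0.5878, -0.8090, 0.0000] o=[-0.2516, 0.1087, 0.4147] → [0.4107, -0.2984, 0.4459, -0.5878, -0.8090, 0.0000]
J4: z=[-0.5878, -0.8090, 0.0000] o=[0.1934, -0.2147, 0.0150] → [0.0873, -0.0634, -0.1042, -0.5878, -0.8090, 0.0000]
V = J·q̇ = [0.5018, -0.1804, 0.4083, -0.1957, -0.2694, 0.8350]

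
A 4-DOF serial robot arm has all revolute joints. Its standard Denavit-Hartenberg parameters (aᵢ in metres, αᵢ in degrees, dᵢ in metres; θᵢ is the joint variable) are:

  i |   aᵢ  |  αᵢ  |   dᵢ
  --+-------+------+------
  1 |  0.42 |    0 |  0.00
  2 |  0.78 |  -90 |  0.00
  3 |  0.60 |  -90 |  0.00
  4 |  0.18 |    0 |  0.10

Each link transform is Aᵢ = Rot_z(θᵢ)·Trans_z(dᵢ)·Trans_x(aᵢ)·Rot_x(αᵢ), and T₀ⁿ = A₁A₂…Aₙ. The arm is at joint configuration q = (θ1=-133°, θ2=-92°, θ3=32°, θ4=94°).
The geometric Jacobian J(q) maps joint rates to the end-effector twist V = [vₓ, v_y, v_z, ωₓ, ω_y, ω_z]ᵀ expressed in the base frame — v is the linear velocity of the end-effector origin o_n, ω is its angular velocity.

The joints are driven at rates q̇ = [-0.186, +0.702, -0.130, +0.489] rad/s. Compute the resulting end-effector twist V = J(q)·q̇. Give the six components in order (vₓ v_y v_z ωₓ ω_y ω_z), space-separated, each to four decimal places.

o_n = [-1.0258, 0.6861, -0.3961]
J₁: ẑ×o_n = [-0.6861, -1.0258, 0.0000], ω = ẑ
J2: z=[0.0000, 0.0000, 1.0000] o=[-0.2864, -0.3072, 0.0000] → [-0.9933, -0.7394, 0.0000, 0.0000, 0.0000, 1.0000]
J3: z=[-0.7071, -0.7071, 0.0000] o=[-0.8380, 0.2444, 0.0000] → [0.2801, -0.2801, -0.4452, -0.7071, -0.7071, 0.0000]
J4: z=[0.3747, -0.3747, -0.8480] o=[-1.1978, 0.6042, -0.3180] → [0.0988, -0.1166, 0.0952, 0.3747, -0.3747, -0.8480]
V = J·q̇ = [-0.5578, -0.3488, 0.1044, 0.2752, -0.0913, 0.1013]

-0.5578 -0.3488 0.1044 0.2752 -0.0913 0.1013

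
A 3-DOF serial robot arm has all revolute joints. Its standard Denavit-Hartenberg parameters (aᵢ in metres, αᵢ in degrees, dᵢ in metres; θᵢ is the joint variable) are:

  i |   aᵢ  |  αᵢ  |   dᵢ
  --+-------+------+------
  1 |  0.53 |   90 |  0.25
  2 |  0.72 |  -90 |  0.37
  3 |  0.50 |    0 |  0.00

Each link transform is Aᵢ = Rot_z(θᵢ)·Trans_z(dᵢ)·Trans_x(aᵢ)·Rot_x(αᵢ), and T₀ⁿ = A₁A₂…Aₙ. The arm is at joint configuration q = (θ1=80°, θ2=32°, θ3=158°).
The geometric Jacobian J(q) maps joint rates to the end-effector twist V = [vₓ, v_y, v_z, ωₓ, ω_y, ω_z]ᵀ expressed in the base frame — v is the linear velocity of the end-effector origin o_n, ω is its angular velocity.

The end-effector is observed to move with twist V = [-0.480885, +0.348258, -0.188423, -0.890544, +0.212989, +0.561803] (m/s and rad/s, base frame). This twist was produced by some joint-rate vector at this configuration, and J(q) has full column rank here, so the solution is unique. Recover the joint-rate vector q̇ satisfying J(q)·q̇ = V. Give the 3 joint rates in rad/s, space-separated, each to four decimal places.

o_n = [0.3097, 0.7044, 0.3859]
J₁: ẑ×o_n = [-0.7044, 0.3097, 0.0000], ω = ẑ
J2: z=[0.9848, -0.1736, 0.0000] o=[0.0920, 0.5219, 0.2500] → [-0.0236, -0.1338, 0.2174, 0.9848, -0.1736, 0.0000]
J3: z=[-0.0920, -0.5219, 0.8480] o=[0.5624, 1.0590, 0.6315] → [0.4290, -0.2369, -0.0993, -0.0920, -0.5219, 0.8480]
q̇ = J⁺·V = [0.6500, -0.9140, -0.1040]

0.6500 -0.9140 -0.1040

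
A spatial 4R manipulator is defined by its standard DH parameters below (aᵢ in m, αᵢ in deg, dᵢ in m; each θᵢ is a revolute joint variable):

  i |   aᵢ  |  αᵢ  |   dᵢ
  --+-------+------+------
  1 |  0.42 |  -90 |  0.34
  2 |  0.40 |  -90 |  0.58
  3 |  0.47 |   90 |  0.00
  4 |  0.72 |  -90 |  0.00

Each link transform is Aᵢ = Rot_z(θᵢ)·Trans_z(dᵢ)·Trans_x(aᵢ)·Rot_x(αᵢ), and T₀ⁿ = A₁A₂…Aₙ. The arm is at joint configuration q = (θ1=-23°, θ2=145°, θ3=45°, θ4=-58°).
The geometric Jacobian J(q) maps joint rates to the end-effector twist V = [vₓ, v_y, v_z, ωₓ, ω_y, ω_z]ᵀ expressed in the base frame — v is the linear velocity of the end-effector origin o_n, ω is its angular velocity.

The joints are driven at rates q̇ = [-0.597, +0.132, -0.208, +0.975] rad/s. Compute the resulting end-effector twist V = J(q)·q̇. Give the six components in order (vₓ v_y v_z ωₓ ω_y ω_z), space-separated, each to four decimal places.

-0.8548 0.0744 0.0536 -0.0891 0.9302 -1.1628

o_n = [-0.0553, -0.0006, -0.7350]
J₁: ẑ×o_n = [0.0006, -0.0553, 0.0000], ω = ẑ
J2: z=[0.3907, 0.9205, 0.0000] o=[0.3866, -0.1641, 0.3400] → [-0.9895, 0.4200, 0.4707, 0.3907, 0.9205, 0.0000]
J3: z=[-0.5280, 0.2241, 0.8192] o=[0.3116, 0.4978, 0.1106] → [0.2188, -0.7470, 0.3454, -0.5280, 0.2241, 0.8192]
J4: z=[-0.2569, 0.8772, -0.4056] o=[-0.0688, 0.2983, -0.0801] → [-0.6957, -0.1737, 0.0649, -0.2569, 0.8772, -0.4056]
V = J·q̇ = [-0.8548, 0.0744, 0.0536, -0.0891, 0.9302, -1.1628]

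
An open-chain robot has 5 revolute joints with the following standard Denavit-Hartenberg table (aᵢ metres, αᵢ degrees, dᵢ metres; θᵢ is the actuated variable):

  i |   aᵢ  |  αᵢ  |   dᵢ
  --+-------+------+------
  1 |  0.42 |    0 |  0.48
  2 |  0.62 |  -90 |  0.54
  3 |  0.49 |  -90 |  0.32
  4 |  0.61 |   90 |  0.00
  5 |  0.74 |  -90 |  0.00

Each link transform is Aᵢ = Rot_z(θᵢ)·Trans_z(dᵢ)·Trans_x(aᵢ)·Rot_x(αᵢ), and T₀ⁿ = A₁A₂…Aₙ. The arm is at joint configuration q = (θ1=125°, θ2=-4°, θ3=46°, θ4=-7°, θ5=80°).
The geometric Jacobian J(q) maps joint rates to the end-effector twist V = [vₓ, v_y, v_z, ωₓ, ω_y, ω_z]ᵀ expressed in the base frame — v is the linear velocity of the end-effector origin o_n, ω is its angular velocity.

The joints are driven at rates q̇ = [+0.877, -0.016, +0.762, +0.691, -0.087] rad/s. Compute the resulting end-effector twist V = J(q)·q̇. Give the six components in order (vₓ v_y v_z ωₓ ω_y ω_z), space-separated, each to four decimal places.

o_n = [-1.0792, 0.9432, -0.3660]
J₁: ẑ×o_n = [-0.9432, -1.0792, 0.0000], ω = ẑ
J2: z=[0.0000, 0.0000, 1.0000] o=[-0.2409, 0.3440, 0.4800] → [-0.5991, -0.8383, 0.0000, 0.0000, 0.0000, 1.0000]
J3: z=[-0.8572, -0.5150, 0.0000] o=[-0.5602, 0.8755, 1.0200] → [0.7138, -1.1880, -0.3253, -0.8572, -0.5150, 0.0000]
J4: z=[0.3705, -0.6166, -0.6947] o=[-1.0098, 1.0024, 0.6675] → [0.5961, 0.4311, -0.0647, 0.3705, -0.6166, -0.6947]
J5: z=[-0.8072, -0.5838, 0.0877] o=[-1.2902, 1.3247, 0.2320] → [0.3825, -0.4642, 0.4311, -0.8072, -0.5838, 0.0877]
V = J·q̇ = [0.1050, -1.5001, -0.3301, -0.3269, -0.7677, 0.3734]

0.1050 -1.5001 -0.3301 -0.3269 -0.7677 0.3734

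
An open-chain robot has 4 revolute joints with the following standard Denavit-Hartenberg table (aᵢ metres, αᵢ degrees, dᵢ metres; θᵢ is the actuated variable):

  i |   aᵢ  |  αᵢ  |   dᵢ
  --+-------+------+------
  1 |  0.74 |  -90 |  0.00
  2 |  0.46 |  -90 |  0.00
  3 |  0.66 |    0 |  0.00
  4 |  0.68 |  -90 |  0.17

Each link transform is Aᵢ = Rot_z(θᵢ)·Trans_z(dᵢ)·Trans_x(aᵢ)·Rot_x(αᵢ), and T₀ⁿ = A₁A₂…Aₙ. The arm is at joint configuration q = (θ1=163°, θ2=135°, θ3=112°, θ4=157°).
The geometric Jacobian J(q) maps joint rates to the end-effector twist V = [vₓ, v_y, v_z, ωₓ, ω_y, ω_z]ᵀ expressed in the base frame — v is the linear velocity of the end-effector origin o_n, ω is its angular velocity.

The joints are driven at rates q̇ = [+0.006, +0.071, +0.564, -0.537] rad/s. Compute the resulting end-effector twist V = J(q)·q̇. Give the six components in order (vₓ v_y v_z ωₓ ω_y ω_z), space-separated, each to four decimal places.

-0.2608 -0.0694 0.2497 -0.0025 -0.0735 0.0251

o_n = [-0.4767, 0.0747, -0.0218]
J₁: ẑ×o_n = [-0.0747, -0.4767, 0.0000], ω = ẑ
J2: z=[-0.2924, -0.9563, 0.0000] o=[-0.7077, 0.2164, 0.0000] → [0.0209, -0.0064, 0.2623, -0.2924, -0.9563, 0.0000]
J3: z=[0.6762, -0.2067, 0.7071] o=[-0.3966, 0.1213, -0.3253] → [-0.0298, -0.2618, -0.0481, 0.6762, -0.2067, 0.7071]
J4: z=[0.6762, -0.2067, 0.7071] o=[-0.3849, 0.7576, -0.1504] → [0.4563, -0.1519, -0.4808, 0.6762, -0.2067, 0.7071]
V = J·q̇ = [-0.2608, -0.0694, 0.2497, -0.0025, -0.0735, 0.0251]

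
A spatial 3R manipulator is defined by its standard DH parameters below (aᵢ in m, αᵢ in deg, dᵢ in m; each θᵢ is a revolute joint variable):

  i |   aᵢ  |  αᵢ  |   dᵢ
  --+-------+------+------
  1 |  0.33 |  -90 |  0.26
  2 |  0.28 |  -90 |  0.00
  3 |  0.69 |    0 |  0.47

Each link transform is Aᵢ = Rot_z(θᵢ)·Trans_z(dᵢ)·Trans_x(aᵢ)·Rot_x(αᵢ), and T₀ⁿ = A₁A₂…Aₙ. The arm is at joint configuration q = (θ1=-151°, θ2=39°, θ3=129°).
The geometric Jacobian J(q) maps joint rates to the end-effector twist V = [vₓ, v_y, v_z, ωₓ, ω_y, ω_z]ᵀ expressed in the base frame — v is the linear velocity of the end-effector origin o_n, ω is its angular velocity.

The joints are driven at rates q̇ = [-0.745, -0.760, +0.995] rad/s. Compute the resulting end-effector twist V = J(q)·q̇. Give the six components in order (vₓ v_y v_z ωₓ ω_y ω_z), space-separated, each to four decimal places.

o_n = [-0.1851, 0.5105, -0.0082]
J₁: ẑ×o_n = [-0.5105, -0.1851, 0.0000], ω = ẑ
J2: z=[0.4848, -0.8746, 0.0000] o=[-0.2886, -0.1600, 0.2600] → [0.2346, 0.1300, 0.4156, 0.4848, -0.8746, 0.0000]
J3: z=[0.5504, 0.3051, -0.7771] o=[-0.4789, -0.2655, 0.0838] → [0.5750, -0.1778, 0.3375, 0.5504, 0.3051, -0.7771]
V = J·q̇ = [0.7742, -0.1378, 0.0199, 0.1792, 0.9683, -1.5183]

0.7742 -0.1378 0.0199 0.1792 0.9683 -1.5183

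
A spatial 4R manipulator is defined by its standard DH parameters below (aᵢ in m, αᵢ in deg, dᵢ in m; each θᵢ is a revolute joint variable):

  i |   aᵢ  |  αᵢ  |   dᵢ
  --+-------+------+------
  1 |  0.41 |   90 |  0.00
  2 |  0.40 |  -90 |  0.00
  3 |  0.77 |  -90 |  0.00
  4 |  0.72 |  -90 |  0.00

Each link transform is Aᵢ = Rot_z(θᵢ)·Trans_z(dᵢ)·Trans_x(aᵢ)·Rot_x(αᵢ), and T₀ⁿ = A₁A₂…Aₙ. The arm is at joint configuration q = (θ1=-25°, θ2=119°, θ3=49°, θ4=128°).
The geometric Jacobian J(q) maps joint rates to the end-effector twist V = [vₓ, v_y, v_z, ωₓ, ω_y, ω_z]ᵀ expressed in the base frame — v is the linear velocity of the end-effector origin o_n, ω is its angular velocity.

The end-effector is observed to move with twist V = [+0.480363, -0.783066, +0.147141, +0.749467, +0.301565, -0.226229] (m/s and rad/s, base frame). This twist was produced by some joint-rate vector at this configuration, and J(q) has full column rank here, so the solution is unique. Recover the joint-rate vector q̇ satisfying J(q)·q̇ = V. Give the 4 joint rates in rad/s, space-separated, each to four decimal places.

-0.7530 -0.7580 -0.7380 -0.2560

o_n = [0.6556, -0.0336, 0.8124]
J₁: ẑ×o_n = [0.0336, 0.6556, -0.0000], ω = ẑ
J2: z=[-0.4226, -0.9063, 0.0000] o=[0.3716, -0.1733, 0.0000] → [-0.7363, 0.3433, 0.1984, -0.4226, -0.9063, 0.0000]
J3: z=[-0.7927, 0.3696, -0.4848] o=[0.1958, -0.0913, 0.3498] → [0.1989, 0.1437, -0.2157, -0.7927, 0.3696, -0.4848]
J4: z=[0.6089, 0.4400, -0.6601] o=[0.2195, 0.5389, 0.7917] → [-0.3688, -0.3005, -0.5405, 0.6089, 0.4400, -0.6601]
q̇ = J⁺·V = [-0.7530, -0.7580, -0.7380, -0.2560]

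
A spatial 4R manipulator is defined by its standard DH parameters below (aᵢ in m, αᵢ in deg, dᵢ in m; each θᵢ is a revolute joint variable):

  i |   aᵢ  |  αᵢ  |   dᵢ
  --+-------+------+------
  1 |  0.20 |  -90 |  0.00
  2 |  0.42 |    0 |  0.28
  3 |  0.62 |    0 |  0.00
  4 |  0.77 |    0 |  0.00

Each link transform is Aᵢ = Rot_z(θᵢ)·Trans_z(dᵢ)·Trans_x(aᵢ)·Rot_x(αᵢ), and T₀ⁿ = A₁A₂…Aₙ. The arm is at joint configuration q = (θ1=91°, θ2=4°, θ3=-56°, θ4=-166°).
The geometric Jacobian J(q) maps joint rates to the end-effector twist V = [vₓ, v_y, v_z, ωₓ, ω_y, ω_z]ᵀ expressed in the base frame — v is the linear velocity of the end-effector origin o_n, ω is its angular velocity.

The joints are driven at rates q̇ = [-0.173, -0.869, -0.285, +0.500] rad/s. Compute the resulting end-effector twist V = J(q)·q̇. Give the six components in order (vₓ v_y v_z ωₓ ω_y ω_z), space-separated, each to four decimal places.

o_n = [-0.2868, 0.3890, -0.0148]
J₁: ẑ×o_n = [-0.3890, -0.2868, 0.0000], ω = ẑ
J2: z=[-0.9998, -0.0175, 0.0000] o=[-0.0035, 0.2000, 0.0000] → [0.0003, -0.0148, -0.1939, -0.9998, -0.0175, 0.0000]
J3: z=[-0.9998, -0.0175, 0.0000] o=[-0.2908, 0.6140, -0.0293] → [-0.0003, 0.0145, 0.2251, -0.9998, -0.0175, 0.0000]
J4: z=[-0.9998, -0.0175, 0.0000] o=[-0.2974, 0.9956, 0.4593] → [0.0083, -0.4740, 0.6068, -0.9998, -0.0175, 0.0000]
V = J·q̇ = [0.0713, -0.1787, 0.4078, 0.6539, 0.0114, -0.1730]

0.0713 -0.1787 0.4078 0.6539 0.0114 -0.1730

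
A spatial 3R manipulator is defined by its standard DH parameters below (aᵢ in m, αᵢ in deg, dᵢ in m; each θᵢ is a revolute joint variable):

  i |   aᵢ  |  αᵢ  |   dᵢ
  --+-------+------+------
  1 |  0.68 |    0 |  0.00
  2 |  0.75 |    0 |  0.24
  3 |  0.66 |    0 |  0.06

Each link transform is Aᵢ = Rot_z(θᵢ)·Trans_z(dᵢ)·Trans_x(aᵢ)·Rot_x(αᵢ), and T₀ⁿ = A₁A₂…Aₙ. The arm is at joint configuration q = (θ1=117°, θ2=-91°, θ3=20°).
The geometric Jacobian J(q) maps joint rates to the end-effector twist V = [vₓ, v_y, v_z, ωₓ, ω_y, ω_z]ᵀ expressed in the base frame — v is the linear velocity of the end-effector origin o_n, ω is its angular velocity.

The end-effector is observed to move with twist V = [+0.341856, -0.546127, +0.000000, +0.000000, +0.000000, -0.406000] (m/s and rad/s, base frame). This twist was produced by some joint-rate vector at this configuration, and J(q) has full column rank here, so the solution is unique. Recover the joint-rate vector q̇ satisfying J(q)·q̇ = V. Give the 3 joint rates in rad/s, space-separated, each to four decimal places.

o_n = [0.8239, 1.4094, 0.3000]
J₁: ẑ×o_n = [-1.4094, 0.8239, 0.0000], ω = ẑ
J2: z=[0.0000, 0.0000, 1.0000] o=[-0.3087, 0.6059, 0.0000] → [-0.8035, 1.1326, 0.0000, 0.0000, 0.0000, 1.0000]
J3: z=[0.0000, 0.0000, 1.0000] o=[0.3654, 0.9347, 0.2400] → [-0.4748, 0.4585, 0.0000, 0.0000, 0.0000, 1.0000]
q̇ = J⁺·V = [0.0350, -0.5530, 0.1120]

0.0350 -0.5530 0.1120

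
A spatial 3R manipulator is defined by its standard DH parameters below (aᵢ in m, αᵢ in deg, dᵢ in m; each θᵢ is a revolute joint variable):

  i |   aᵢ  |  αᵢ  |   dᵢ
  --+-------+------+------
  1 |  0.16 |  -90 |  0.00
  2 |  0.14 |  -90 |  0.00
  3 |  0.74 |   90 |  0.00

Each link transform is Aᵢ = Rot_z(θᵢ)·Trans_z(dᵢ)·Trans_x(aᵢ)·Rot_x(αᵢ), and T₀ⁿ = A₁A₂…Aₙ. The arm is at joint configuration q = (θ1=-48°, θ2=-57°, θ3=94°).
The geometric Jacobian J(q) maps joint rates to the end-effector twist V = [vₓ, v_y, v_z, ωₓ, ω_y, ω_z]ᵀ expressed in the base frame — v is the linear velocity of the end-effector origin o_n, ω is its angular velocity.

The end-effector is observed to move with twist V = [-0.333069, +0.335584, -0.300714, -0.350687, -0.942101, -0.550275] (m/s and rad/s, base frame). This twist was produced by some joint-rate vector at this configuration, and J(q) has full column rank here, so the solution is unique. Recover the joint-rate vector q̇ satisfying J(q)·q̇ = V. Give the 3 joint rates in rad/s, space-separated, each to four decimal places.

o_n = [-0.4093, -0.6486, 0.0741]
J₁: ẑ×o_n = [0.6486, -0.4093, 0.0000], ω = ẑ
J2: z=[0.7431, 0.6691, 0.0000] o=[0.1071, -0.1189, 0.0000] → [0.0496, -0.0551, -0.0481, 0.7431, 0.6691, 0.0000]
J3: z=[0.5612, -0.6233, -0.5446] o=[0.1581, -0.1756, 0.1174] → [-0.2307, 0.3333, -0.6191, 0.5612, -0.6233, -0.5446]
q̇ = J⁺·V = [-0.2480, -0.8910, 0.5550]

-0.2480 -0.8910 0.5550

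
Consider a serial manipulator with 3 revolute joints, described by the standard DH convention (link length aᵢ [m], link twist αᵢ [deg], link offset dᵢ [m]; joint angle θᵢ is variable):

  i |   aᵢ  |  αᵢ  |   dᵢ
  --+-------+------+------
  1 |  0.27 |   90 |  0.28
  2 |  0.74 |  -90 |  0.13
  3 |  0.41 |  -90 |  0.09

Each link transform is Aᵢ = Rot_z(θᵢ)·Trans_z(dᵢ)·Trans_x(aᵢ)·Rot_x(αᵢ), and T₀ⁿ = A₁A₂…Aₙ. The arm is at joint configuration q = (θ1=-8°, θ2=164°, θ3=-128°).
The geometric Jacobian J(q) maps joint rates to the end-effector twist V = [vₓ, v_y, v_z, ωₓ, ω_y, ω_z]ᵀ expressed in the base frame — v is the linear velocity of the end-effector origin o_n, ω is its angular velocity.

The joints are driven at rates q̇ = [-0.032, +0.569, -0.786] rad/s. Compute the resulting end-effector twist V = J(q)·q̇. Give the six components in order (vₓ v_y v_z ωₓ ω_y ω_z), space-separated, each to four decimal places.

0.2290 0.1754 -0.3508 0.1354 -0.5936 0.7236

o_n = [-0.2844, -0.4176, 0.3279]
J₁: ẑ×o_n = [0.4176, -0.2844, 0.0000], ω = ẑ
J2: z=[-0.1392, -0.9903, 0.0000] o=[0.2674, -0.0376, 0.2800] → [-0.0474, 0.0067, -0.4935, -0.1392, -0.9903, 0.0000]
J3: z=[-0.2730, 0.0384, -0.9613] o=[-0.4551, -0.0673, 0.4840] → [-0.3427, -0.2067, 0.0891, -0.2730, 0.0384, -0.9613]
V = J·q̇ = [0.2290, 0.1754, -0.3508, 0.1354, -0.5936, 0.7236]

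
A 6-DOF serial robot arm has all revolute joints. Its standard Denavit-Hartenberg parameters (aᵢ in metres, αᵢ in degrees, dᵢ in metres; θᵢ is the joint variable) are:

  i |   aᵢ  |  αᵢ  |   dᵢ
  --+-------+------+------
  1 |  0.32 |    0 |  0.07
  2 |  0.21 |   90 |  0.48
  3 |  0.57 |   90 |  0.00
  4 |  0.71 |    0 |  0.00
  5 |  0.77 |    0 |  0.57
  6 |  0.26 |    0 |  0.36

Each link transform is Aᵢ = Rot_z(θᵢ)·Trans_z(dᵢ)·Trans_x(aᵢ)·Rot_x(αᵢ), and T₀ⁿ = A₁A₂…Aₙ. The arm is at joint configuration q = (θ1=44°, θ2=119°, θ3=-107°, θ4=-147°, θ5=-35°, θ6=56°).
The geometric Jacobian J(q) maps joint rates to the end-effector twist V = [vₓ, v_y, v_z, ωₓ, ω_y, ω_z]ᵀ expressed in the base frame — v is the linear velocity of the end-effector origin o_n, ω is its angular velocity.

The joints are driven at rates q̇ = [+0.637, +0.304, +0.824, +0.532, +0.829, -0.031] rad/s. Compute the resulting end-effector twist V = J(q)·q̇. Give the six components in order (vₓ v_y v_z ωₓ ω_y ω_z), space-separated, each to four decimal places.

o_n = [0.4482, -0.4406, 1.7283]
J₁: ẑ×o_n = [0.4406, 0.4482, -0.0000], ω = ẑ
J2: z=[0.0000, 0.0000, 1.0000] o=[0.2302, 0.2223, 0.0700] → [0.6629, 0.2180, -0.0000, 0.0000, 0.0000, 1.0000]
J3: z=[0.2924, 0.9563, 0.0000] o=[0.0294, 0.2837, 0.5500] → [1.1268, -0.3445, -0.6123, 0.2924, 0.9563, 0.0000]
J4: z=[0.9145, -0.2796, 0.2924] o=[0.1887, 0.2350, 0.0049] → [-0.2843, -1.5002, -0.5453, 0.9145, -0.2796, 0.2924]
J5: z=[0.9145, -0.2796, 0.2924] o=[-0.0908, -0.0839, 0.5743] → [-0.2184, -0.8977, -0.1755, 0.9145, -0.2796, 0.2924]
J6: z=[0.9145, -0.2796, 0.2924] o=[0.2232, -0.1518, 1.4769] → [0.0141, -0.1641, -0.2012, 0.9145, -0.2796, 0.2924]
V = J·q̇ = [1.0779, -1.4694, -0.9338, 1.4572, 0.4161, 1.3299]

1.0779 -1.4694 -0.9338 1.4572 0.4161 1.3299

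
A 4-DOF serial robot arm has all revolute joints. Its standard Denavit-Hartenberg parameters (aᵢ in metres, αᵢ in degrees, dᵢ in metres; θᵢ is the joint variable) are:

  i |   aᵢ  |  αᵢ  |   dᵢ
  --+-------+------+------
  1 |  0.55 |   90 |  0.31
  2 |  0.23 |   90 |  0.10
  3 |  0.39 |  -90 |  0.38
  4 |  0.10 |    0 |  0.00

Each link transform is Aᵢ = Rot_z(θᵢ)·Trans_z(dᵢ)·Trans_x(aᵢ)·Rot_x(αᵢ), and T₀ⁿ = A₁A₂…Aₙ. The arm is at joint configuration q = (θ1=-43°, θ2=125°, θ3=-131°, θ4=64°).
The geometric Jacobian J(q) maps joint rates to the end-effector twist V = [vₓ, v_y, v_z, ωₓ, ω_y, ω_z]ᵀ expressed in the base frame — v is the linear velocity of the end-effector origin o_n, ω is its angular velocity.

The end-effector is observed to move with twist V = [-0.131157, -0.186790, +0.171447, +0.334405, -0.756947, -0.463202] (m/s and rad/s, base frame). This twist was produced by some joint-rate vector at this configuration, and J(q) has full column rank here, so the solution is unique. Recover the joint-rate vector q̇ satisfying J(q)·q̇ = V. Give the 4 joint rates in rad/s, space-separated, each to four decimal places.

o_n = [0.7541, -0.3922, 0.4317]
J₁: ẑ×o_n = [0.3922, 0.7541, -0.0000], ω = ẑ
J2: z=[-0.6820, -0.7314, 0.0000] o=[0.4022, -0.3751, 0.3100] → [-0.0890, 0.0830, 0.2690, -0.6820, -0.7314, 0.0000]
J3: z=[0.5991, -0.5587, 0.5736] o=[0.2376, -0.3583, 0.4984] → [0.0568, 0.3362, 0.2682, 0.5991, -0.5587, 0.5736]
J4: z=[0.1308, 0.7750, 0.6182] o=[0.7733, -0.4554, 0.5068] → [-0.0973, -0.0021, 0.0232, 0.1308, 0.7750, 0.6182]
q̇ = J⁺·V = [-0.5500, 0.0080, 0.6730, -0.4840]

-0.5500 0.0080 0.6730 -0.4840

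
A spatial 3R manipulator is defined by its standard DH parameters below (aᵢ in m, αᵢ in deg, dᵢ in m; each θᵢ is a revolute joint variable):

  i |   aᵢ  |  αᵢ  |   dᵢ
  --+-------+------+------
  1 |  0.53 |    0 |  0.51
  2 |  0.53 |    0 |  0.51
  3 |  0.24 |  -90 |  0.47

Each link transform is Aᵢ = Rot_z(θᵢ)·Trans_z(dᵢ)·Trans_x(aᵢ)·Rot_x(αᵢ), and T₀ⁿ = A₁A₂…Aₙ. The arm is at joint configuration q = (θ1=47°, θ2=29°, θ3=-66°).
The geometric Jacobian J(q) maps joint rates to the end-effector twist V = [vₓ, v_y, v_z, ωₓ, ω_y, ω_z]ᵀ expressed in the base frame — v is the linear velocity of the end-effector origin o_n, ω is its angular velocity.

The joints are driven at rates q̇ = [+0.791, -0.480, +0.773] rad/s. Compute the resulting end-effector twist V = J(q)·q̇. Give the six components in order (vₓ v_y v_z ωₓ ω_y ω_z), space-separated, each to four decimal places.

-0.5117 0.5820 0.0000 0.0000 0.0000 1.0840

o_n = [0.7260, 0.9435, 1.4900]
J₁: ẑ×o_n = [-0.9435, 0.7260, 0.0000], ω = ẑ
J2: z=[0.0000, 0.0000, 1.0000] o=[0.3615, 0.3876, 0.5100] → [-0.5559, 0.3646, 0.0000, 0.0000, 0.0000, 1.0000]
J3: z=[0.0000, 0.0000, 1.0000] o=[0.4897, 0.9019, 1.0200] → [-0.0417, 0.2364, 0.0000, 0.0000, 0.0000, 1.0000]
V = J·q̇ = [-0.5117, 0.5820, 0.0000, 0.0000, 0.0000, 1.0840]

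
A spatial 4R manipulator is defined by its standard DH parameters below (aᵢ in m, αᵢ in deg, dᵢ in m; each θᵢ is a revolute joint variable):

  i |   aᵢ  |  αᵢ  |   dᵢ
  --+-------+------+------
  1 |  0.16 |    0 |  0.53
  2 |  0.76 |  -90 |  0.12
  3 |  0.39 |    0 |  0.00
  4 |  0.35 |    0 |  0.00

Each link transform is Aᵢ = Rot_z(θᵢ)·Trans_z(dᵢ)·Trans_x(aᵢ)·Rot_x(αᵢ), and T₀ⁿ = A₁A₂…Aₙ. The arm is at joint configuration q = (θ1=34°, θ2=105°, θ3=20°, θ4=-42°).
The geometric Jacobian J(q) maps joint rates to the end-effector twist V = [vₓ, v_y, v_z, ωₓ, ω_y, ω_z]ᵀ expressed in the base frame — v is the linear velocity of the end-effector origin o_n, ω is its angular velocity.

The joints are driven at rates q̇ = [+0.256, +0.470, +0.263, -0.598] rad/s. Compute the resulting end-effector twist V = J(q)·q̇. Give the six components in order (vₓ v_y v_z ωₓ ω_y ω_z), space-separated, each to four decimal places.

-0.6544 -0.8129 0.0123 0.2198 0.2528 0.7260

o_n = [-0.9624, 1.0414, 0.6477]
J₁: ẑ×o_n = [-1.0414, -0.9624, 0.0000], ω = ẑ
J2: z=[0.0000, 0.0000, 1.0000] o=[0.1326, 0.0895, 0.5300] → [-0.9519, -1.0951, 0.0000, 0.0000, 0.0000, 1.0000]
J3: z=[-0.6561, -0.7547, 0.0000] o=[-0.4409, 0.5881, 0.6500] → [0.0017, -0.0015, -0.6910, -0.6561, -0.7547, 0.0000]
J4: z=[-0.6561, -0.7547, 0.0000] o=[-0.7175, 0.8285, 0.5166] → [-0.0990, 0.0860, -0.3245, -0.6561, -0.7547, 0.0000]
V = J·q̇ = [-0.6544, -0.8129, 0.0123, 0.2198, 0.2528, 0.7260]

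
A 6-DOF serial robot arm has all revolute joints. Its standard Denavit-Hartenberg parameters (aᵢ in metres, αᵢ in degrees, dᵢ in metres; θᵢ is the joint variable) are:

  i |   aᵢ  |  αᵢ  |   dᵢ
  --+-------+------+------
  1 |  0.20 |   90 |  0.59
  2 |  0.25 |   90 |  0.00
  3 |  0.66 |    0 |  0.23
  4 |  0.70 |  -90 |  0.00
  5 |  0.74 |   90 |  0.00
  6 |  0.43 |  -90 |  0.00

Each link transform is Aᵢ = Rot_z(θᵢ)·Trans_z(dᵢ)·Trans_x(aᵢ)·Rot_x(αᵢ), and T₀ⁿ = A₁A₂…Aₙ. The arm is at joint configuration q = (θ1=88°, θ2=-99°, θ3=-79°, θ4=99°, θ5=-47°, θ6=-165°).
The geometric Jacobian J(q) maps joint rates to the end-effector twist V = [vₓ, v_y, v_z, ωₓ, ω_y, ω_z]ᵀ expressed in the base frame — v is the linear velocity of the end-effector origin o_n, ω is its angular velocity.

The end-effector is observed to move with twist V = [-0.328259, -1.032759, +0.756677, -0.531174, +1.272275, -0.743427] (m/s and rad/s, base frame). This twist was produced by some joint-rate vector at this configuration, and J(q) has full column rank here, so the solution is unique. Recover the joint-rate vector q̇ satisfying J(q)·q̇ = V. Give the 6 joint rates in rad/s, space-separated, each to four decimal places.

0.0530 -0.9690 -0.1890 -0.5300 0.1680 -0.9430

o_n = [-0.4532, -0.4463, -0.6010]
J₁: ẑ×o_n = [0.4463, -0.4532, 0.0000], ω = ẑ
J2: z=[0.9994, -0.0349, 0.0000] o=[0.0070, 0.1999, 0.5900] → [0.0416, 1.1902, -0.6619, 0.9994, -0.0349, 0.0000]
J3: z=[-0.0345, -0.9871, 0.1564] o=[0.0056, 0.1608, 0.3431] → [1.0268, -0.1043, -0.4319, -0.0345, -0.9871, 0.1564]
J4: z=[-0.0345, -0.9871, 0.1564] o=[-0.6505, -0.0633, 0.2547] → [0.9045, 0.0014, 0.2080, -0.0345, -0.9871, 0.1564]
J5: z=[0.9410, 0.0207, 0.3378] o=[-0.4148, -0.1745, -0.3950] → [0.0876, 0.1808, -0.2550, 0.9410, 0.0207, 0.3378]
J6: z=[-0.2697, -0.5570, 0.7855] o=[-0.2635, -0.7889, -0.7788] → [-0.3681, -0.1010, -0.1980, -0.2697, -0.5570, 0.7855]
q̇ = J⁺·V = [0.0530, -0.9690, -0.1890, -0.5300, 0.1680, -0.9430]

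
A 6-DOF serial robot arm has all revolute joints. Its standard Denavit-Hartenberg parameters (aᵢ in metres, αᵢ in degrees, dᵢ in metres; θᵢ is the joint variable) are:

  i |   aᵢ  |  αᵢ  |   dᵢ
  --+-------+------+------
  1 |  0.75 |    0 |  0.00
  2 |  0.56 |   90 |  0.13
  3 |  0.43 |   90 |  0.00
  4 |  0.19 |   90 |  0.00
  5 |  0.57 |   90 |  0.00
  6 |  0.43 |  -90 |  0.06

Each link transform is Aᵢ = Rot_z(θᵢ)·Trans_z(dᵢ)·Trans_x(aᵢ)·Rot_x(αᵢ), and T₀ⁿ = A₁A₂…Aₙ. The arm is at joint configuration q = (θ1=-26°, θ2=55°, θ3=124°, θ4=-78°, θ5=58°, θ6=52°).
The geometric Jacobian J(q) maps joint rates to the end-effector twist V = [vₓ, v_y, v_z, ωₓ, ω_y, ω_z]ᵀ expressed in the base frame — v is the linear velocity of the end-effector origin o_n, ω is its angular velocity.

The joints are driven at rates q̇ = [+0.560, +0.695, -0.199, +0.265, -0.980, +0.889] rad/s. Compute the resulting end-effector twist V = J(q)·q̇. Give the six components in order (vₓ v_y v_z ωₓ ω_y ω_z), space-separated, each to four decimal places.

o_n = [1.1783, 0.7953, 0.7075]
J₁: ẑ×o_n = [-0.7953, 1.1783, 0.0000], ω = ẑ
J2: z=[0.0000, 0.0000, 1.0000] o=[0.6741, -0.3288, 0.0000] → [-1.1241, 0.5042, 0.0000, 0.0000, 0.0000, 1.0000]
J3: z=[0.4848, -0.8746, 0.0000] o=[1.1639, -0.0573, 0.1300] → [-0.5051, -0.2800, 0.4260, 0.4848, -0.8746, 0.0000]
J4: z=[0.7251, 0.4019, 0.5592] o=[0.9536, -0.1739, 0.4865] → [-0.4531, -0.0346, 0.6124, 0.7251, 0.4019, 0.5592]
J5: z=[0.3776, 0.4470, -0.8109] o=[0.8442, -0.0220, 0.5192] → [0.7470, -0.3421, 0.1593, 0.3776, 0.4470, -0.8109]
J6: z=[-0.8726, 0.4647, -0.1502] o=[1.0207, 0.4136, 0.8416] → [-0.0050, -0.1406, -0.4063, -0.8726, 0.4647, -0.1502]
V = J·q̇ = [-1.9827, 1.2670, -0.4398, -1.0501, 0.2556, 2.0644]

-1.9827 1.2670 -0.4398 -1.0501 0.2556 2.0644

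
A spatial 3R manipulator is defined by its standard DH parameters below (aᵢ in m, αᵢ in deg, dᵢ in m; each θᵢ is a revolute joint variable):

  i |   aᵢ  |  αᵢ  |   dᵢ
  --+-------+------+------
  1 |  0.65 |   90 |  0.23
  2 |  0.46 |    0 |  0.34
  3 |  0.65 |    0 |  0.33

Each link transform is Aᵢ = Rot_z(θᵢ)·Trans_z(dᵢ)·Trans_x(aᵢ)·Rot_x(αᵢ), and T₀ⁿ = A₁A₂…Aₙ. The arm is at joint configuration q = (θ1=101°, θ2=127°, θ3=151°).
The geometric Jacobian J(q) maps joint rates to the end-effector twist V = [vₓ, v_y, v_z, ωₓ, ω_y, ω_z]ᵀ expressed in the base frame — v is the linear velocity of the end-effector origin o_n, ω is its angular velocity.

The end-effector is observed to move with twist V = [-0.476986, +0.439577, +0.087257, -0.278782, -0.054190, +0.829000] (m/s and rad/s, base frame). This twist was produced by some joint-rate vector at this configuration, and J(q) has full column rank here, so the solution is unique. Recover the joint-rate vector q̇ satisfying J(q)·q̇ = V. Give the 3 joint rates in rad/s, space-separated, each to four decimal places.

0.8290 -0.4080 0.1240

o_n = [0.5692, 0.5830, -0.0463]
J₁: ẑ×o_n = [-0.5830, 0.5692, 0.0000], ω = ẑ
J2: z=[0.9816, 0.1908, 0.0000] o=[-0.1240, 0.6381, 0.2300] → [-0.0527, 0.2712, -0.1864, 0.9816, 0.1908, 0.0000]
J3: z=[0.9816, 0.1908, 0.0000] o=[0.2625, 0.4312, 0.5974] → [-0.1228, 0.6318, 0.0905, 0.9816, 0.1908, 0.0000]
q̇ = J⁺·V = [0.8290, -0.4080, 0.1240]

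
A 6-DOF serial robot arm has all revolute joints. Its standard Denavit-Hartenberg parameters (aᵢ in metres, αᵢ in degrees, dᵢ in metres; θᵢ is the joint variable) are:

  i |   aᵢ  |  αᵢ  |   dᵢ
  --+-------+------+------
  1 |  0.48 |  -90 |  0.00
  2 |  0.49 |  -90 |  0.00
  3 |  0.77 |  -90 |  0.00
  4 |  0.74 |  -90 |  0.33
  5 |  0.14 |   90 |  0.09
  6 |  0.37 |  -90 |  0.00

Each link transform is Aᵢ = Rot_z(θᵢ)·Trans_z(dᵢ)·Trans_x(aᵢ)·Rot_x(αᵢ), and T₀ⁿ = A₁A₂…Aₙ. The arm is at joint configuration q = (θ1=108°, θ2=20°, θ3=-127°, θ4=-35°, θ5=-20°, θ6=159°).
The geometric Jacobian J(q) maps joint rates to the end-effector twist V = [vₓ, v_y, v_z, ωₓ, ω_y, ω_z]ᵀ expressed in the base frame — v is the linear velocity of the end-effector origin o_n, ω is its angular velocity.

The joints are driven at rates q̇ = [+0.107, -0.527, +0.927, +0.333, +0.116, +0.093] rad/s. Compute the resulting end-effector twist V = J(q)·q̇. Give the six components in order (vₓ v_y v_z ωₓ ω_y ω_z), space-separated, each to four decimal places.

-0.9078 0.8136 -0.3067 0.2254 0.0883 -0.7642

o_n = [-1.2726, -0.0671, -0.0850]
J₁: ẑ×o_n = [0.0671, -1.2726, 0.0000], ω = ẑ
J2: z=[-0.9511, -0.3090, 0.0000] o=[-0.1483, 0.4565, 0.0000] → [0.0263, -0.0808, 0.1506, -0.9511, -0.3090, 0.0000]
J3: z=[0.1057, -0.3253, -0.9397] o=[-0.2906, 0.8944, -0.1676] → [-0.9304, 0.9140, -0.4210, 0.1057, -0.3253, -0.9397]
J4: z=[-0.8043, 0.5278, -0.2731] o=[-0.7409, 0.2903, -0.0091] → [-0.1377, 0.0842, 0.5680, -0.8043, 0.5278, -0.2731]
J5: z=[-0.4220, -0.1836, 0.8878] o=[-1.3159, -0.1493, -0.3733] → [-0.1259, 0.1601, -0.0267, -0.4220, -0.1836, 0.8878]
J6: z=[-0.6127, 0.7796, -0.1300] o=[-1.4475, -0.2496, -0.3552] → [0.2344, 0.1428, -0.2481, -0.6127, 0.7796, -0.1300]
V = J·q̇ = [-0.9078, 0.8136, -0.3067, 0.2254, 0.0883, -0.7642]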